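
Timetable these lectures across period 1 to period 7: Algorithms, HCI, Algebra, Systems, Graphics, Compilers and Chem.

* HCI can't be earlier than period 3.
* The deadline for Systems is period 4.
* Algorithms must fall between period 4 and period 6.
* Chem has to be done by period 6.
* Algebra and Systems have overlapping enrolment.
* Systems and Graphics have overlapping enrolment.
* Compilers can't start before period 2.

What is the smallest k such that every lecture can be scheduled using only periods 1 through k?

4

Algorithms can't be placed before period 4, so the schedule must run through at least period 4.
4 works (last occupied period: period 4): for example Algebra -> period 1, Systems -> period 2, Algorithms -> period 4, Graphics -> period 1, Chem -> period 1, Compilers -> period 2, HCI -> period 3.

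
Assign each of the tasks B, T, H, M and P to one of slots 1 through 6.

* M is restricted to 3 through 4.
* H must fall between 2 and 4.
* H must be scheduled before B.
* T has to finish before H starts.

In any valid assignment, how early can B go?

Precedence pushes B to at least 3.
B at 3 is achievable: B in 3; T in 1; H in 2; P in 1; M in 3.

3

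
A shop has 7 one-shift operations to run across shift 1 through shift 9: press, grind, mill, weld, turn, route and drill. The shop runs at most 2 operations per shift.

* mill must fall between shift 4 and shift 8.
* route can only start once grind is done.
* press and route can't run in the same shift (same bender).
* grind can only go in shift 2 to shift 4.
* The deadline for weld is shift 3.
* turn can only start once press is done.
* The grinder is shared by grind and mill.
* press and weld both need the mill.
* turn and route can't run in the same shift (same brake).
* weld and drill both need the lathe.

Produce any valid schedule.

drill=shift 3; press=shift 2; weld=shift 1; route=shift 4; mill=shift 4; turn=shift 3; grind=shift 2

Checking: grind(shift 2) before route(shift 4); press(shift 2) before turn(shift 3); turn(shift 3) != route(shift 4); weld(shift 1) != drill(shift 3); grind(shift 2) != mill(shift 4); press(shift 2) != route(shift 4); press(shift 2) != weld(shift 1); grind=shift 2 in [shift 2,shift 4]; mill=shift 4 in [shift 4,shift 8]; weld=shift 1 in [shift 1,shift 3]; max 2 per shift (cap 2).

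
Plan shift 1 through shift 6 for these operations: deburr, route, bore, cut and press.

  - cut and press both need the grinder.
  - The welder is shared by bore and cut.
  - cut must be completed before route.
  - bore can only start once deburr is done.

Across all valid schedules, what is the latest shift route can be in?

Precedence pushes route to at least shift 2.
route at shift 6 is achievable: cut=shift 1, bore=shift 2, deburr=shift 1, route=shift 6, press=shift 2.

shift 6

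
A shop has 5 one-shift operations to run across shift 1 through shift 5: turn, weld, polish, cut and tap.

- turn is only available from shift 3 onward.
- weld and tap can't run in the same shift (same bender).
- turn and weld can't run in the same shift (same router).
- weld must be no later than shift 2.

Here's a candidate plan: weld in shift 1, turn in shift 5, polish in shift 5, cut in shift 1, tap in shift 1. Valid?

No. weld and tap can't run in the same shift (same bender) is not satisfied.

turn and weld can't run in the same shift (same router) — holds.
turn is only available from shift 3 onward — holds.
weld and tap can't run in the same shift (same bender) — violated.
weld must be no later than shift 2 — holds.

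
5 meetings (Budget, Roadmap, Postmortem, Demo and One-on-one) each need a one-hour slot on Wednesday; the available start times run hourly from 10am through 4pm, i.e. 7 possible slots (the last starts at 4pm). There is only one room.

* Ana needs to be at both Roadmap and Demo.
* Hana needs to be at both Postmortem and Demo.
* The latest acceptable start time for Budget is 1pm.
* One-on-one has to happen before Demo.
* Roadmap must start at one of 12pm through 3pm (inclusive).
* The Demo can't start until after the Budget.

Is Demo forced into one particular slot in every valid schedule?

No

Demo can be 12pm (e.g. Roadmap -> 1pm, Postmortem -> 2pm, Budget -> 10am, One-on-one -> 11am, Demo -> 12pm) or 1pm (e.g. Postmortem -> 2pm, Budget -> 10am, One-on-one -> 11am, Roadmap -> 12pm, Demo -> 1pm).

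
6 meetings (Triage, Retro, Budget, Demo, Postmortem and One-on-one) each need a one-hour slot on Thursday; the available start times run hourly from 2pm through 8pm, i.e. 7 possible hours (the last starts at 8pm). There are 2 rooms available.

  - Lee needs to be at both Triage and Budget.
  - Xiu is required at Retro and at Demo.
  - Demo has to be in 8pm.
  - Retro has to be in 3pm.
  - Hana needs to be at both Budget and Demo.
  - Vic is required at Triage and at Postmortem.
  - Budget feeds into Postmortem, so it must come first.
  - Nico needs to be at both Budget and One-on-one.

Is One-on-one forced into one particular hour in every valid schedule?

No

One-on-one can be 2pm (e.g. One-on-one -> 2pm, Triage -> 2pm, Budget -> 3pm, Postmortem -> 4pm, Retro -> 3pm, Demo -> 8pm) or 3pm (e.g. Triage -> 5pm; Postmortem -> 4pm; Retro -> 3pm; Budget -> 2pm; Demo -> 8pm; One-on-one -> 3pm).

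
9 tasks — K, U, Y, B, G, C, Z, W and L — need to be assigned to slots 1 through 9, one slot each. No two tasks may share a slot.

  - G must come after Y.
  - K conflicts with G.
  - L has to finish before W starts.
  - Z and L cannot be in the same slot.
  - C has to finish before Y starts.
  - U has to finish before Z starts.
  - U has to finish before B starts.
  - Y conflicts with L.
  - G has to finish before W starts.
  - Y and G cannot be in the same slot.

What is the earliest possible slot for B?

Precedence pushes B to at least 2.
B at 2 is achievable: U -> 1; Z -> 8; G -> 5; C -> 3; B -> 2; L -> 6; W -> 7; K -> 9; Y -> 4.

2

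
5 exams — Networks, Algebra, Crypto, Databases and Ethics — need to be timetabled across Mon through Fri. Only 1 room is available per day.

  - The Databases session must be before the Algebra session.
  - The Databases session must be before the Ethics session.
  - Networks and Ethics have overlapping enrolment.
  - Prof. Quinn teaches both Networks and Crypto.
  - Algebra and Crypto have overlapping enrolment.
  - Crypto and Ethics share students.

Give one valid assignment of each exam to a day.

Ethics in Wed, Networks in Thu, Databases in Mon, Crypto in Fri, Algebra in Tue

Checking: Databases(Mon) before Algebra(Tue); Databases(Mon) before Ethics(Wed); Networks(Thu) != Crypto(Fri); Networks(Thu) != Ethics(Wed); Algebra(Tue) != Crypto(Fri); Crypto(Fri) != Ethics(Wed); max 1 per day (cap 1).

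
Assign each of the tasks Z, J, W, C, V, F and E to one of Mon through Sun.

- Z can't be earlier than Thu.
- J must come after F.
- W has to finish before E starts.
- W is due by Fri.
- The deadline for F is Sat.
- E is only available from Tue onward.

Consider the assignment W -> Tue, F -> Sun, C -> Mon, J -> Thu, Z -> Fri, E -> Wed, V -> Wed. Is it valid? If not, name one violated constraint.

W has to finish before E starts — holds.
W is due by Fri — holds.
E is only available from Tue onward — holds.
The deadline for F is Sat — violated.
Z can't be earlier than Thu — holds.
J must come after F — violated.

No — it violates: The deadline for F is Sat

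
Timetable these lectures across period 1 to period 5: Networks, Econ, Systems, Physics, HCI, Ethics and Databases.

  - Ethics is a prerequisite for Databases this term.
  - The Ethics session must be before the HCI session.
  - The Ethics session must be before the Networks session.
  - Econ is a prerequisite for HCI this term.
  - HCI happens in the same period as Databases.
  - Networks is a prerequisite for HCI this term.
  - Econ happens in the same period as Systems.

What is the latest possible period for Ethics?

Downstream work caps Ethics at period 3.
Ethics at period 3 is achievable: Physics=period 1; Systems=period 1; HCI=period 5; Databases=period 5; Ethics=period 3; Econ=period 1; Networks=period 4.

period 3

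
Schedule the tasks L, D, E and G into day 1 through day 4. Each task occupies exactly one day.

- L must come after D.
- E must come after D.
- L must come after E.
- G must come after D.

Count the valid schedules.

Splitting on L: it can be day 3 (3), day 4 (8). Listing each branch's schedules as (D, E, G) by day number:
L=day 3: (1,2,2) (1,2,3) (1,2,4) — 3.
L=day 4: (1,2,2) (1,2,3) (1,2,4) (1,3,2) (1,3,3) (1,3,4) (2,3,3) (2,3,4) — 8.
Summing: 3 + 8 = 11.

11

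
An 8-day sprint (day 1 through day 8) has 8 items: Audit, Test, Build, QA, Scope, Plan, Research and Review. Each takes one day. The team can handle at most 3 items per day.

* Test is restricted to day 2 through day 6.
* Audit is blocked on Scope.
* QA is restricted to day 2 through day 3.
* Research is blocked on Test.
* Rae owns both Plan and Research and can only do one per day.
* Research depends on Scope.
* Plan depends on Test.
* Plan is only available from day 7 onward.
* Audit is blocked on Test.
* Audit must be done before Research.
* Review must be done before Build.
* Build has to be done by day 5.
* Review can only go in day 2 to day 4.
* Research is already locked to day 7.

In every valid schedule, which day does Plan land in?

day 8

Plan's window is day 7–day 8.
Research is fixed at day 7, and Plan can't share a day with Research.
So Plan must be day 8.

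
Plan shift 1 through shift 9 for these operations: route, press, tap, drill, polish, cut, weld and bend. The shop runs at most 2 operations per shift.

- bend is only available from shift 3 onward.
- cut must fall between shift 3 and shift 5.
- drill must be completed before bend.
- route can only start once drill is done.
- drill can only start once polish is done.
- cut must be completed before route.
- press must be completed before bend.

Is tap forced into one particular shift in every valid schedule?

No

tap can be shift 1 (e.g. cut=shift 3, press=shift 2, polish=shift 1, weld=shift 4, drill=shift 2, bend=shift 3, tap=shift 1, route=shift 4) or shift 2 (e.g. bend in shift 3, cut in shift 3, polish in shift 1, route in shift 4, press in shift 1, tap in shift 2, weld in shift 4, drill in shift 2).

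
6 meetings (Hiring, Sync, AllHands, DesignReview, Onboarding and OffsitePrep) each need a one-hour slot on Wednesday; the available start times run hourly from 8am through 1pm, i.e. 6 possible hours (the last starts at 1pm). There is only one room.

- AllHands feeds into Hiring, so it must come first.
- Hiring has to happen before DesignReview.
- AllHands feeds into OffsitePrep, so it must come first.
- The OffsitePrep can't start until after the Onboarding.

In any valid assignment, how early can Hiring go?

Precedence pushes Hiring to at least 9am; downstream work caps Hiring at 12pm.
Hiring at 9am is achievable: Hiring in 9am; Onboarding in 10am; Sync in 1pm; DesignReview in 12pm; OffsitePrep in 11am; AllHands in 8am.

9am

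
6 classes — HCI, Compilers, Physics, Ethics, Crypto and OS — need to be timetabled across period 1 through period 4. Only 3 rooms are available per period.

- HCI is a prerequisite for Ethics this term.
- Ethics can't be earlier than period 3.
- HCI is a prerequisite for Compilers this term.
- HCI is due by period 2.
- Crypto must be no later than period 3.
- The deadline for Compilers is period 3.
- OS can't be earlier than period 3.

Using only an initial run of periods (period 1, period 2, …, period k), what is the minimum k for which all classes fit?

The precedence chain requires at least 2 distinct periods.
With at most 3 per period and 6 classes, at least 2 periods are needed.
Ethics can't be placed before period 3, so the schedule must run through at least period 3.
3 works (last occupied period: period 3): for example Crypto -> period 1, Compilers -> period 2, Ethics -> period 3, Physics -> period 1, OS -> period 3, HCI -> period 1.

3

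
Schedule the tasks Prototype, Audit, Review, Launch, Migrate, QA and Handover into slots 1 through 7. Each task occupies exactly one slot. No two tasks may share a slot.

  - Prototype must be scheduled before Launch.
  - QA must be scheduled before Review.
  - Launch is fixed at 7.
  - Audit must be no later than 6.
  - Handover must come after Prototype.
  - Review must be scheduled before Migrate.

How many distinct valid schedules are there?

60

Splitting on Prototype: it can be 1 (20), 2 (16), 3 (12), 4 (8), 5 (4). Listing each branch's schedules as (Audit, Review, Launch, Migrate, QA, Handover):
Prototype=1: (2,4,7,5,3,6) (2,4,7,6,3,5) (2,5,7,6,3,4) (2,5,7,6,4,3) (3,4,7,5,2,6) (3,4,7,6,2,5) (3,5,7,6,2,4) (3,5,7,6,4,2) (4,3,7,5,2,6) (4,3,7,6,2,5) (4,5,7,6,2,3) (4,5,7,6,3,2) (5,3,7,4,2,6) (5,3,7,6,2,4) (5,4,7,6,2,3) (5,4,7,6,3,2) (6,3,7,4,2,5) (6,3,7,5,2,4) (6,4,7,5,2,3) (6,4,7,5,3,2) — 20.
Prototype=2: (1,4,7,5,3,6) (1,4,7,6,3,5) (1,5,7,6,3,4) (1,5,7,6,4,3) (3,4,7,5,1,6) (3,4,7,6,1,5) (3,5,7,6,1,4) (4,3,7,5,1,6) (4,3,7,6,1,5) (4,5,7,6,1,3) (5,3,7,4,1,6) (5,3,7,6,1,4) (5,4,7,6,1,3) (6,3,7,4,1,5) (6,3,7,5,1,4) (6,4,7,5,1,3) — 16.
Prototype=3: (1,4,7,5,2,6) (1,4,7,6,2,5) (1,5,7,6,2,4) (2,4,7,5,1,6) (2,4,7,6,1,5) (2,5,7,6,1,4) (4,2,7,5,1,6) (4,2,7,6,1,5) (5,2,7,4,1,6) (5,2,7,6,1,4) (6,2,7,4,1,5) (6,2,7,5,1,4) — 12.
Prototype=4: (1,3,7,5,2,6) (1,3,7,6,2,5) (2,3,7,5,1,6) (2,3,7,6,1,5) (3,2,7,5,1,6) (3,2,7,6,1,5) (5,2,7,3,1,6) (6,2,7,3,1,5) — 8.
Prototype=5: (1,3,7,4,2,6) (2,3,7,4,1,6) (3,2,7,4,1,6) (4,2,7,3,1,6) — 4.
Summing: 20 + 16 + 12 + 8 + 4 = 60.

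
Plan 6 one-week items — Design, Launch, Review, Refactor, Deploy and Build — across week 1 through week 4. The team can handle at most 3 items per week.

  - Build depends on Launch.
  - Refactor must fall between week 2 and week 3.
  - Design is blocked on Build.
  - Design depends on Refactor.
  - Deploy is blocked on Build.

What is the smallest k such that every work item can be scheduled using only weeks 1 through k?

3

The precedence chain requires at least 3 distinct weeks.
With at most 3 per week and 6 work items, at least 2 weeks are needed.
3 works (last occupied week: week 3): for example Refactor -> week 2, Deploy -> week 3, Review -> week 1, Build -> week 2, Design -> week 3, Launch -> week 1.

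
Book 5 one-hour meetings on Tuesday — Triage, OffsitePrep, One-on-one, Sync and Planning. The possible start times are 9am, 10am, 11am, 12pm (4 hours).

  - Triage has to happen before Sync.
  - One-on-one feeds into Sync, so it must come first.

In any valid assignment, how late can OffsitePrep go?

12pm

OffsitePrep at 12pm is achievable: Triage=9am, OffsitePrep=12pm, Sync=10am, Planning=9am, One-on-one=9am.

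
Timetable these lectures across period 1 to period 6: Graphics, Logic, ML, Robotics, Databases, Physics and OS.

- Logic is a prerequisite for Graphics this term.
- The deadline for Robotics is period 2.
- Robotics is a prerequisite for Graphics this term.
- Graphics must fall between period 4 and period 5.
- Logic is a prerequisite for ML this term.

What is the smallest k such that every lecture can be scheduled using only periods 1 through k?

The precedence chain requires at least 2 distinct periods.
Graphics can't be placed before period 4, so the schedule must run through at least period 4.
4 works (last occupied period: period 4): for example Physics -> period 1; Databases -> period 1; Robotics -> period 1; Graphics -> period 4; OS -> period 1; ML -> period 2; Logic -> period 1.

4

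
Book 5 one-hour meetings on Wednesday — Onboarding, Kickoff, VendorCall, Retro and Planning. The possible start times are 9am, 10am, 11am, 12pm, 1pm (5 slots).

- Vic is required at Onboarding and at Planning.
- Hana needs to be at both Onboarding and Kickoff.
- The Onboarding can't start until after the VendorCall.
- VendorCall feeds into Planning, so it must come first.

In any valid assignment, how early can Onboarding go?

10am

Precedence pushes Onboarding to at least 10am.
Onboarding at 10am is achievable: Planning in 11am; VendorCall in 9am; Retro in 9am; Onboarding in 10am; Kickoff in 9am.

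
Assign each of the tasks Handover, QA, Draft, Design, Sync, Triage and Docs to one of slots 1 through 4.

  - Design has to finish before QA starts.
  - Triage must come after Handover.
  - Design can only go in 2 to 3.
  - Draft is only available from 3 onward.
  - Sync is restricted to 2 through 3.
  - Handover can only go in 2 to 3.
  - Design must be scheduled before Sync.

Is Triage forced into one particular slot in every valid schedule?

No

Triage can be 3 (e.g. Triage=3, Sync=3, Handover=2, Design=2, Draft=3, QA=3, Docs=1) or 4 (e.g. Handover -> 2, Design -> 2, Sync -> 3, Draft -> 3, QA -> 3, Docs -> 1, Triage -> 4).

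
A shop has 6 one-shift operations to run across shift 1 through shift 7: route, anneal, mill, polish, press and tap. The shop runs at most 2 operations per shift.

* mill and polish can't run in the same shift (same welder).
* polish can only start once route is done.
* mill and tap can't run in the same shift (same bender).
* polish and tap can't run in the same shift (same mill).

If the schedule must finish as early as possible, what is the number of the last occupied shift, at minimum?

The precedence chain requires at least 2 distinct shifts.
With at most 2 per shift and 6 operations, at least 3 shifts are needed.
3 works (last occupied shift: shift 3): for example anneal in shift 2, polish in shift 2, press in shift 3, route in shift 1, tap in shift 3, mill in shift 1.

shift 3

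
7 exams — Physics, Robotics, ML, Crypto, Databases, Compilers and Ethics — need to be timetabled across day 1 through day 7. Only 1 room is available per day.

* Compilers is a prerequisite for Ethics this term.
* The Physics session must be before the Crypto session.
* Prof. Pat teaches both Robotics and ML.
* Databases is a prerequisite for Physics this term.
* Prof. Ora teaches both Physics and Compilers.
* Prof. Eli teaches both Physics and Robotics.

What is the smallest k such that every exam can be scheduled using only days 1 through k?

7 days

The precedence chain requires at least 3 distinct days.
With at most 1 per day and 7 exams, at least 7 days are needed.
7 works (last occupied day: day 7): for example Ethics=day 5; ML=day 7; Crypto=day 3; Robotics=day 6; Databases=day 1; Physics=day 2; Compilers=day 4.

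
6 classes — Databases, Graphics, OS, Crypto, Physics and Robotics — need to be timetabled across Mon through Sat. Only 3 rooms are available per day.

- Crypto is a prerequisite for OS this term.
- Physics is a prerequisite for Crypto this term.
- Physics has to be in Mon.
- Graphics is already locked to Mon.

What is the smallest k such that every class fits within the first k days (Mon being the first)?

3 days

The precedence chain requires at least 3 distinct days.
With at most 3 per day and 6 classes, at least 2 days are needed.
3 works (last occupied day: Wed): for example Physics=Mon, Graphics=Mon, Crypto=Tue, OS=Wed, Databases=Mon, Robotics=Tue.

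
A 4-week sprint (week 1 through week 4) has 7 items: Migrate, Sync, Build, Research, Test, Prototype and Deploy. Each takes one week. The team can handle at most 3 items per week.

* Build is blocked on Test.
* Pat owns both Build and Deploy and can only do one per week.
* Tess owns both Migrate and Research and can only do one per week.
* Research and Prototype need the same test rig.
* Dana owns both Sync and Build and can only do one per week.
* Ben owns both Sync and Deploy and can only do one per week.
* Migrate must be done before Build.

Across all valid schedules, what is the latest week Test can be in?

week 3

Downstream work caps Test at week 3.
Test at week 3 is achievable: Research=week 2, Sync=week 1, Prototype=week 1, Deploy=week 2, Test=week 3, Migrate=week 1, Build=week 4.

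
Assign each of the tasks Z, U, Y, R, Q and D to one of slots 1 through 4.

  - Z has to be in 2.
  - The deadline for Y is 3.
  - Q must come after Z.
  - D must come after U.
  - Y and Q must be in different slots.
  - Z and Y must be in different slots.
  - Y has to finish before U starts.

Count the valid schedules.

24

Splitting on U: it can be 2 (16), 3 (8). Listing each branch's schedules as (Z, Y, R, Q, D):
U=2: (2,1,1,3,3) (2,1,1,3,4) (2,1,1,4,3) (2,1,1,4,4) (2,1,2,3,3) (2,1,2,3,4) (2,1,2,4,3) (2,1,2,4,4) (2,1,3,3,3) (2,1,3,3,4) (2,1,3,4,3) (2,1,3,4,4) (2,1,4,3,3) (2,1,4,3,4) (2,1,4,4,3) (2,1,4,4,4) — 16.
U=3: (2,1,1,3,4) (2,1,1,4,4) (2,1,2,3,4) (2,1,2,4,4) (2,1,3,3,4) (2,1,3,4,4) (2,1,4,3,4) (2,1,4,4,4) — 8.
Summing: 16 + 8 = 24.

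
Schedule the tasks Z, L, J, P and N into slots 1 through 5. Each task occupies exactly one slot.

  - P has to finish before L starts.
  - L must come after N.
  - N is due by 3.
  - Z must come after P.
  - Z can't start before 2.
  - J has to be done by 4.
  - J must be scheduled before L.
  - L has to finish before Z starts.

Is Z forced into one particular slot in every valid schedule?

Z can be 3 (e.g. N -> 1; L -> 2; P -> 1; J -> 1; Z -> 3) or 4 (e.g. P -> 1; N -> 1; J -> 1; L -> 2; Z -> 4).

No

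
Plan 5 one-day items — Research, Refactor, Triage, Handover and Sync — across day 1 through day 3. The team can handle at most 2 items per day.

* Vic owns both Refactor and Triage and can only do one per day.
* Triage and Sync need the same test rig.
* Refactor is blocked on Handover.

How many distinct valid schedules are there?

Splitting on Research: it can be day 1 (6), day 2 (7), day 3 (8). Listing each branch's schedules as (Refactor, Triage, Handover, Sync) by day number:
Research=day 1: (2,3,1,2) (3,1,2,2) (3,1,2,3) (3,2,1,3) (3,2,2,1) (3,2,2,3) — 6.
Research=day 2: (2,1,1,3) (2,3,1,1) (3,1,1,2) (3,1,1,3) (3,1,2,3) (3,2,1,1) (3,2,1,3) — 7.
Research=day 3: (2,1,1,2) (2,1,1,3) (2,3,1,1) (2,3,1,2) (3,1,1,2) (3,1,2,2) (3,2,1,1) (3,2,2,1) — 8.
Summing: 6 + 7 + 8 = 21.

21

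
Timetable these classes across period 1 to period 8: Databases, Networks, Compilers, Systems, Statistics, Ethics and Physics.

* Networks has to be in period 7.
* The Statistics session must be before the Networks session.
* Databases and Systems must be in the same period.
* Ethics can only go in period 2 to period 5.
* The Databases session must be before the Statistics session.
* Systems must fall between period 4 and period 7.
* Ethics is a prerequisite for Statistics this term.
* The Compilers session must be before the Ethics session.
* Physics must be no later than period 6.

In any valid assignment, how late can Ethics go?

period 5

Ethics is available from period 2; Ethics's own window allows nothing later than period 5.
Ethics at period 5 is achievable: Physics=period 1, Systems=period 4, Ethics=period 5, Compilers=period 1, Networks=period 7, Databases=period 4, Statistics=period 6.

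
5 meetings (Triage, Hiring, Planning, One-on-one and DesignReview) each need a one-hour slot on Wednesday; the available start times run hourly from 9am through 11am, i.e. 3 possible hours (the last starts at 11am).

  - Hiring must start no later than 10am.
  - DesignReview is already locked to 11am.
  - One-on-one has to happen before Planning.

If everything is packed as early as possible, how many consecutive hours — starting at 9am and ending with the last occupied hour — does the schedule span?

The precedence chain requires at least 2 distinct hours.
DesignReview can't be placed before 11am — that is hour 3 counting from 9am — so the schedule must run through at least 3 hours.
3 works (last occupied hour: 11am): for example Triage in 9am, DesignReview in 11am, One-on-one in 9am, Hiring in 9am, Planning in 10am.

3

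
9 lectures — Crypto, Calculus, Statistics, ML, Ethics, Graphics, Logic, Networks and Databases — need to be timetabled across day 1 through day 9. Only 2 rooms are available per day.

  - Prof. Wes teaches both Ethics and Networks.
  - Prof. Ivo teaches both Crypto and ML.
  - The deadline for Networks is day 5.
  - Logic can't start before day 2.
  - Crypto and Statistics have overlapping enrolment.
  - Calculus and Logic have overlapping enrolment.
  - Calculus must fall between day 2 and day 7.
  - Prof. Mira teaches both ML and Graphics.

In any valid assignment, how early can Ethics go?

day 1

Ethics at day 1 is achievable: ML -> day 4, Crypto -> day 1, Statistics -> day 3, Logic -> day 3, Databases -> day 4, Ethics -> day 1, Calculus -> day 2, Graphics -> day 5, Networks -> day 2.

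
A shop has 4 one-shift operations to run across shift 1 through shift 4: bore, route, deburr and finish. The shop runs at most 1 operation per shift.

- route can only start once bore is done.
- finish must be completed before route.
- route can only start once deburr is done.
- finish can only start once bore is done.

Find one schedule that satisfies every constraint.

finish=shift 2; route=shift 4; deburr=shift 3; bore=shift 1

Checking: deburr(shift 3) before route(shift 4); bore(shift 1) before finish(shift 2); bore(shift 1) before route(shift 4); finish(shift 2) before route(shift 4); max 1 per shift (cap 1).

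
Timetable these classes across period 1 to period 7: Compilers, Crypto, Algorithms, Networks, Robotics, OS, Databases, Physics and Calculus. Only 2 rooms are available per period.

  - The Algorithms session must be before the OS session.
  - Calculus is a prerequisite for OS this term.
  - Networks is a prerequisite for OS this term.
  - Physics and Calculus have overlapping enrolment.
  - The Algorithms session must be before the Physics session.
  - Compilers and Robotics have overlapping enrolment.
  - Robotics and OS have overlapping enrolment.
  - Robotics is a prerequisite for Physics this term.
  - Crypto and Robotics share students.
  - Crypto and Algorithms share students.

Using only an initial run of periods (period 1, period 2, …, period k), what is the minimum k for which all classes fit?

5

The precedence chain requires at least 2 distinct periods.
With at most 2 per period and 9 classes, at least 5 periods are needed.
5 works (last occupied period: period 5): for example Robotics=period 2, Crypto=period 4, OS=period 3, Compilers=period 4, Physics=period 3, Databases=period 5, Networks=period 1, Calculus=period 2, Algorithms=period 1.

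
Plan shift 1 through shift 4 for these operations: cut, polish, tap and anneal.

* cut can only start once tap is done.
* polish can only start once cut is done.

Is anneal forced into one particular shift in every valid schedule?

anneal can be shift 1 (e.g. cut in shift 2, anneal in shift 1, tap in shift 1, polish in shift 3) or shift 2 (e.g. anneal in shift 2; polish in shift 3; cut in shift 2; tap in shift 1).

No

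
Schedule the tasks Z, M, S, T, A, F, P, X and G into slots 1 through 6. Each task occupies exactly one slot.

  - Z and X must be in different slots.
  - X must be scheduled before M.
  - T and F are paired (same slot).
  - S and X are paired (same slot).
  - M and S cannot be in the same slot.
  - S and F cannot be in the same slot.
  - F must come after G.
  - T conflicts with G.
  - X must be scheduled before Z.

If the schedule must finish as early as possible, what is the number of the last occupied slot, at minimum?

slot 2

The precedence chain requires at least 2 distinct slots.
2 works (last occupied slot: 2): for example S=1, A=1, M=2, F=2, G=1, P=1, X=1, T=2, Z=2.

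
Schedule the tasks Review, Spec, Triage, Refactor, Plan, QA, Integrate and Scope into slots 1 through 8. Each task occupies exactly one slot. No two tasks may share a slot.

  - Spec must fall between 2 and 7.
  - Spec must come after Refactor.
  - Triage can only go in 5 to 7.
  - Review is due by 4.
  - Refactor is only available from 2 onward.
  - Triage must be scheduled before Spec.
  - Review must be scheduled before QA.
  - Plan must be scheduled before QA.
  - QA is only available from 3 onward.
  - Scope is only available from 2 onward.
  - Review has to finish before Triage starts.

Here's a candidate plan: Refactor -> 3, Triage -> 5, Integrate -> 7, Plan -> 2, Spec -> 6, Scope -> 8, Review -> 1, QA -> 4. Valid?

Yes, all constraints hold

Plan must be scheduled before QA — holds.
QA is only available from 3 onward — holds.
Review must be scheduled before QA — holds.
No two tasks may share a slot — holds.
Triage can only go in 5 to 7 — holds.
Spec must come after Refactor — holds.
Spec must fall between 2 and 7 — holds.
Review has to finish before Triage starts — holds.
Scope is only available from 2 onward — holds.
Review is due by 4 — holds.
Triage must be scheduled before Spec — holds.
Refactor is only available from 2 onward — holds.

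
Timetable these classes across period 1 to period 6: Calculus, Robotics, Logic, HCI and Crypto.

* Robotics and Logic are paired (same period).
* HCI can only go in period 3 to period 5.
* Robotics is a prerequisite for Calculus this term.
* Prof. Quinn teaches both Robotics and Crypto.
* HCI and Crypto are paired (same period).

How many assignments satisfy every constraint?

Splitting on Calculus: it can be period 2 (3), period 3 (6), period 4 (8), period 5 (10), period 6 (12). Listing each branch's schedules as (Robotics, Logic, HCI, Crypto) by period number:
Calculus=period 2: (1,1,3,3) (1,1,4,4) (1,1,5,5) — 3.
Calculus=period 3: (1,1,3,3) (1,1,4,4) (1,1,5,5) (2,2,3,3) (2,2,4,4) (2,2,5,5) — 6.
Calculus=period 4: (1,1,3,3) (1,1,4,4) (1,1,5,5) (2,2,3,3) (2,2,4,4) (2,2,5,5) (3,3,4,4) (3,3,5,5) — 8.
Calculus=period 5: (1,1,3,3) (1,1,4,4) (1,1,5,5) (2,2,3,3) (2,2,4,4) (2,2,5,5) (3,3,4,4) (3,3,5,5) (4,4,3,3) (4,4,5,5) — 10.
Calculus=period 6: (1,1,3,3) (1,1,4,4) (1,1,5,5) (2,2,3,3) (2,2,4,4) (2,2,5,5) (3,3,4,4) (3,3,5,5) (4,4,3,3) (4,4,5,5) (5,5,3,3) (5,5,4,4) — 12.
Summing: 3 + 6 + 8 + 10 + 12 = 39.

39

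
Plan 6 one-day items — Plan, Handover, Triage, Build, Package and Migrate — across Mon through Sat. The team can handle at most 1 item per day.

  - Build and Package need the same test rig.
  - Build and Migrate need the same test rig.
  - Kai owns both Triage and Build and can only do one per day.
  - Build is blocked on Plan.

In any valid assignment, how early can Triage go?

Triage at Mon is achievable: Package -> Fri; Build -> Wed; Migrate -> Sat; Triage -> Mon; Handover -> Thu; Plan -> Tue.

Mon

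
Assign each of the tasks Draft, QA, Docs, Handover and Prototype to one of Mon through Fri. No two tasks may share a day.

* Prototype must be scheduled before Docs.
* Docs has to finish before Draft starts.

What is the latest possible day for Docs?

Precedence pushes Docs to at least Tue; downstream work caps Docs at Thu.
Docs at Thu is achievable: QA=Tue, Docs=Thu, Handover=Wed, Prototype=Mon, Draft=Fri.

Thu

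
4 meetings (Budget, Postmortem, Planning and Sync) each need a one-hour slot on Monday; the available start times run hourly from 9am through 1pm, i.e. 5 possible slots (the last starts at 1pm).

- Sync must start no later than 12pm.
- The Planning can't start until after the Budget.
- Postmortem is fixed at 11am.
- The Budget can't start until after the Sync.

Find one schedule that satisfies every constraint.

Postmortem=11am; Budget=10am; Sync=9am; Planning=11am

Checking: Sync(9am) before Budget(10am); Budget(10am) before Planning(11am); Sync=9am in [9am,12pm]; Postmortem=11am in [11am,11am].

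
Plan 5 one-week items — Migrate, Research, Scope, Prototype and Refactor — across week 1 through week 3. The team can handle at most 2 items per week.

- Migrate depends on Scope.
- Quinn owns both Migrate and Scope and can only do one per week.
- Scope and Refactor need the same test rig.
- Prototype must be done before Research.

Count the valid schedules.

Splitting on Migrate: it can be week 2 (4), week 3 (8). Listing each branch's schedules as (Research, Scope, Prototype, Refactor) by week number:
Migrate=week 2: (2,1,1,3) (3,1,1,2) (3,1,1,3) (3,1,2,3) — 4.
Migrate=week 3: (2,1,1,2) (2,1,1,3) (2,2,1,1) (2,2,1,3) (3,1,1,2) (3,1,2,2) (3,2,1,1) (3,2,2,1) — 8.
Summing: 4 + 8 = 12.

12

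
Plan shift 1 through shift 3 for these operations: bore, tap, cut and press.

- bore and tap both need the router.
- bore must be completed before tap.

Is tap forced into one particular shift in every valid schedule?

No

tap can be shift 2 (e.g. tap -> shift 2; bore -> shift 1; cut -> shift 1; press -> shift 1) or shift 3 (e.g. tap -> shift 3; press -> shift 1; cut -> shift 1; bore -> shift 1).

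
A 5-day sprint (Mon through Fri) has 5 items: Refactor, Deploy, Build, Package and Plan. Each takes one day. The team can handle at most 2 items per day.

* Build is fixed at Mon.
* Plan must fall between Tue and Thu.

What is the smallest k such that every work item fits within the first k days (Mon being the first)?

3 days

With at most 2 per day and 5 work items, at least 3 days are needed.
Plan can't be placed before Tue — that is day 2 counting from Mon — so the schedule must run through at least 2 days.
3 works (last occupied day: Wed): for example Deploy in Tue; Build in Mon; Plan in Tue; Package in Wed; Refactor in Mon.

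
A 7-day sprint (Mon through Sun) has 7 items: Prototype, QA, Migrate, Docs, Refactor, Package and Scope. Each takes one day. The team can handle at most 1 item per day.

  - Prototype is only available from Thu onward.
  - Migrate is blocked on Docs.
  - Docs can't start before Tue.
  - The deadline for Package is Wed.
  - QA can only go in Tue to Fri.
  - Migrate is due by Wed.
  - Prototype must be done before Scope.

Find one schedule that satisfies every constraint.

Migrate -> Wed, Scope -> Sat, Prototype -> Thu, QA -> Fri, Package -> Mon, Docs -> Tue, Refactor -> Sun

Checking: Prototype(Thu) before Scope(Sat); Docs(Tue) before Migrate(Wed); QA=Fri in [Tue,Fri]; Migrate=Wed in [Mon,Wed]; Prototype=Thu in [Thu,Sun]; Package=Mon in [Mon,Wed]; Docs=Tue in [Tue,Sun]; max 1 per day (cap 1).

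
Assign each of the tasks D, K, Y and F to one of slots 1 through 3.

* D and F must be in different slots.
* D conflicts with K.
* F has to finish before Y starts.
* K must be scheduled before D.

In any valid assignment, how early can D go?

Precedence pushes D to at least 2.
D at 2 is achievable: K=1; Y=2; F=1; D=2.

2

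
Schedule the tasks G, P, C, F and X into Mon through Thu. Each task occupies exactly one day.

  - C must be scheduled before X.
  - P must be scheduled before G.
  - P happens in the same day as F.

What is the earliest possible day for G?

Tue

Precedence pushes G to at least Tue.
G at Tue is achievable: P -> Mon, G -> Tue, F -> Mon, C -> Mon, X -> Tue.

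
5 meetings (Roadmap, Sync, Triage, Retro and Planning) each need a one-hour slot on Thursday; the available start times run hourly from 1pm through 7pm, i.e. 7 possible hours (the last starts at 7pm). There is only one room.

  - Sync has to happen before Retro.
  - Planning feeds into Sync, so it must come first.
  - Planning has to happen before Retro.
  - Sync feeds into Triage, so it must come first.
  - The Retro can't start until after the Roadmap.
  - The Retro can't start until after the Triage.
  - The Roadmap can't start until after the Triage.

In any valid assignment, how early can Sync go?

Precedence pushes Sync to at least 2pm; downstream work caps Sync at 4pm.
Sync at 2pm is achievable: Sync=2pm, Triage=3pm, Roadmap=4pm, Retro=5pm, Planning=1pm.

2pm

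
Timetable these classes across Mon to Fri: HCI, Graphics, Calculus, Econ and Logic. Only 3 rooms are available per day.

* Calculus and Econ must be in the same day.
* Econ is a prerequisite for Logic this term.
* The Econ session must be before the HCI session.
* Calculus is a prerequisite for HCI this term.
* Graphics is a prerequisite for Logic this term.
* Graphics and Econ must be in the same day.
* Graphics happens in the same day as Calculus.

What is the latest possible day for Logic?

Precedence pushes Logic to at least Tue.
Logic at Fri is achievable: HCI=Tue; Graphics=Mon; Logic=Fri; Econ=Mon; Calculus=Mon.

Fri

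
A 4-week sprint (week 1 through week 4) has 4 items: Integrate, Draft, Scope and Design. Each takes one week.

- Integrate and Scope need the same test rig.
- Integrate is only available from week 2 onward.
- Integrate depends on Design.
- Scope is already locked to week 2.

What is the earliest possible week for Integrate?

week 3

Integrate is available from week 2.
Integrate at week 3 is achievable: Scope=week 2, Design=week 1, Integrate=week 3, Draft=week 1.
Nothing earlier works — the conflict constraints rule out every week before week 3.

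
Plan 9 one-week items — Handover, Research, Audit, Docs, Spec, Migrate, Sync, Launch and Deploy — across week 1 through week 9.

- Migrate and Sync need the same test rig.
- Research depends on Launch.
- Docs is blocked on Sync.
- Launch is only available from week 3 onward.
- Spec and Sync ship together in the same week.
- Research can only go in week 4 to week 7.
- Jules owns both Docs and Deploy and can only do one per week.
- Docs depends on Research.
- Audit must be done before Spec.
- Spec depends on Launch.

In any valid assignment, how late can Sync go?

Sync must be in the same week as Spec, which can't be before week 4, so Sync is at least week 4; downstream work caps Sync at week 8.
Sync at week 8 is achievable: Deploy=week 1, Migrate=week 1, Handover=week 1, Launch=week 3, Docs=week 9, Sync=week 8, Audit=week 1, Research=week 4, Spec=week 8.

week 8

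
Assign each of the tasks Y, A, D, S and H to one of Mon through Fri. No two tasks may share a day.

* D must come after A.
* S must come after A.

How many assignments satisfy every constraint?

40

Splitting on Y: it can be Mon (8), Tue (8), Wed (8), Thu (8), Fri (8). Listing each branch's schedules as (A, D, S, H):
Y=Mon: (Tue,Wed,Thu,Fri) (Tue,Wed,Fri,Thu) (Tue,Thu,Wed,Fri) (Tue,Thu,Fri,Wed) (Tue,Fri,Wed,Thu) (Tue,Fri,Thu,Wed) (Wed,Thu,Fri,Tue) (Wed,Fri,Thu,Tue) — 8.
Y=Tue: (Mon,Wed,Thu,Fri) (Mon,Wed,Fri,Thu) (Mon,Thu,Wed,Fri) (Mon,Thu,Fri,Wed) (Mon,Fri,Wed,Thu) (Mon,Fri,Thu,Wed) (Wed,Thu,Fri,Mon) (Wed,Fri,Thu,Mon) — 8.
Y=Wed: (Mon,Tue,Thu,Fri) (Mon,Tue,Fri,Thu) (Mon,Thu,Tue,Fri) (Mon,Thu,Fri,Tue) (Mon,Fri,Tue,Thu) (Mon,Fri,Thu,Tue) (Tue,Thu,Fri,Mon) (Tue,Fri,Thu,Mon) — 8.
Y=Thu: (Mon,Tue,Wed,Fri) (Mon,Tue,Fri,Wed) (Mon,Wed,Tue,Fri) (Mon,Wed,Fri,Tue) (Mon,Fri,Tue,Wed) (Mon,Fri,Wed,Tue) (Tue,Wed,Fri,Mon) (Tue,Fri,Wed,Mon) — 8.
Y=Fri: (Mon,Tue,Wed,Thu) (Mon,Tue,Thu,Wed) (Mon,Wed,Tue,Thu) (Mon,Wed,Thu,Tue) (Mon,Thu,Tue,Wed) (Mon,Thu,Wed,Tue) (Tue,Wed,Thu,Mon) (Tue,Thu,Wed,Mon) — 8.
Summing: 8 + 8 + 8 + 8 + 8 = 40.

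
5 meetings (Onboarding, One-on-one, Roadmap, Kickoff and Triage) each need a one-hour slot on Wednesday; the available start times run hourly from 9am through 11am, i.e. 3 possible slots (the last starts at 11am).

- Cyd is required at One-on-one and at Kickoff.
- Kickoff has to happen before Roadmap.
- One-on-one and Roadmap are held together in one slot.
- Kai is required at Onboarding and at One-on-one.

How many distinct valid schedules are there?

Splitting on Onboarding: it can be 9am (9), 10am (6), 11am (3). Listing each branch's schedules as (One-on-one, Roadmap, Kickoff, Triage):
Onboarding=9am: (10am,10am,9am,9am) (10am,10am,9am,10am) (10am,10am,9am,11am) (11am,11am,9am,9am) (11am,11am,9am,10am) (11am,11am,9am,11am) (11am,11am,10am,9am) (11am,11am,10am,10am) (11am,11am,10am,11am) — 9.
Onboarding=10am: (11am,11am,9am,9am) (11am,11am,9am,10am) (11am,11am,9am,11am) (11am,11am,10am,9am) (11am,11am,10am,10am) (11am,11am,10am,11am) — 6.
Onboarding=11am: (10am,10am,9am,9am) (10am,10am,9am,10am) (10am,10am,9am,11am) — 3.
Summing: 9 + 6 + 3 = 18.

18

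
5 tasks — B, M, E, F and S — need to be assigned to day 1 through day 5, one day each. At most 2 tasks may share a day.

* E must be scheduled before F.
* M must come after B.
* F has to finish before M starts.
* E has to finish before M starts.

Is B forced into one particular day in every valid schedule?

No

B can be day 1 (e.g. S in day 2, F in day 2, M in day 3, B in day 1, E in day 1) or day 2 (e.g. S=day 1, E=day 1, M=day 3, B=day 2, F=day 2).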